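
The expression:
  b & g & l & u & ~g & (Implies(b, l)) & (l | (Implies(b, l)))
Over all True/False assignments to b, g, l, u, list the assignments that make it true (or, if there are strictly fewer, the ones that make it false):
is never true.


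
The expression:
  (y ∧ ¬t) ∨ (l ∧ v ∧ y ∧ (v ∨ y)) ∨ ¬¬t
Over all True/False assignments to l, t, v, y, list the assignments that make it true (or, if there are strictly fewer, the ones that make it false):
is false only for:
  l=False, t=False, v=False, y=False;
  l=False, t=False, v=True, y=False;
  l=True, t=False, v=False, y=False;
  l=True, t=False, v=True, y=False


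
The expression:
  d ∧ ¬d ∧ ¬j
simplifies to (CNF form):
False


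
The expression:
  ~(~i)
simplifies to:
i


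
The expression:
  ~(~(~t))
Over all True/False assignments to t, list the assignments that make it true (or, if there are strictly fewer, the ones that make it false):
is true only for:
  t=False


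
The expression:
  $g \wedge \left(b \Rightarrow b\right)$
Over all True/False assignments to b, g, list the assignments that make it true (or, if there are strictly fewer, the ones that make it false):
is true only for:
  b=False, g=True;
  b=True, g=True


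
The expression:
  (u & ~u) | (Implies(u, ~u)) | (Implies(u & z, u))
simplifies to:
True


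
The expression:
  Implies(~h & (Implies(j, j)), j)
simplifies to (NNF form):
h | j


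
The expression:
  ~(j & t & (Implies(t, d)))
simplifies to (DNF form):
~d | ~j | ~t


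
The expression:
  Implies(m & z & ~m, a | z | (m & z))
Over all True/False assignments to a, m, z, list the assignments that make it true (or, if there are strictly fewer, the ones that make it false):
is always true.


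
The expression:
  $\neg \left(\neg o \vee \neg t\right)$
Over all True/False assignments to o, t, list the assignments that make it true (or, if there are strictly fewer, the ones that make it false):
is true only for:
  o=True, t=True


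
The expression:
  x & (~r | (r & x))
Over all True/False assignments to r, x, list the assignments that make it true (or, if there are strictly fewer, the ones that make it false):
is true only for:
  r=False, x=True;
  r=True, x=True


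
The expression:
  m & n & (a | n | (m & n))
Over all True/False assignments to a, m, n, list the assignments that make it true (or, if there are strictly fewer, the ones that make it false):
is true only for:
  a=False, m=True, n=True;
  a=True, m=True, n=True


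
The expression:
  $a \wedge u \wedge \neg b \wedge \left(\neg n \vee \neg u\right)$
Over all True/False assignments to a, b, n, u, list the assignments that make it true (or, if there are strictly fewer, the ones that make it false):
is true only for:
  a=True, b=False, n=False, u=True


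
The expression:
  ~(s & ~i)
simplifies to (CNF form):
i | ~s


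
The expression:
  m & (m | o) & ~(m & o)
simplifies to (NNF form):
m & ~o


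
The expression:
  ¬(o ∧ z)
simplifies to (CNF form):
¬o ∨ ¬z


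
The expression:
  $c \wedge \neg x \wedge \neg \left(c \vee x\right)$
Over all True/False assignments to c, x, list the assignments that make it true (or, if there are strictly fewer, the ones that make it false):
is never true.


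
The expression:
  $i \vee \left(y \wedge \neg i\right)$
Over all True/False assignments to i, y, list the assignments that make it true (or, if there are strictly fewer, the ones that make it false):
is false only for:
  i=False, y=False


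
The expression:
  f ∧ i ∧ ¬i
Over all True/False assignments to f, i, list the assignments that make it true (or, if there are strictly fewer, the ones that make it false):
is never true.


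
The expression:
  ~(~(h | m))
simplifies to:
h | m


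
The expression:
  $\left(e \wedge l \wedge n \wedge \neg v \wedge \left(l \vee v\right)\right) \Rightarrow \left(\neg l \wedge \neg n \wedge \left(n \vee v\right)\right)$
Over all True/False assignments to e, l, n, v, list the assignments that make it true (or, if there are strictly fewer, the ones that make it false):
is false only for:
  e=True, l=True, n=True, v=False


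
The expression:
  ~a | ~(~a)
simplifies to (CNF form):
True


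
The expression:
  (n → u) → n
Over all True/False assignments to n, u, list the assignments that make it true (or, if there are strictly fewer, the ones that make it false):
is true only for:
  n=True, u=False;
  n=True, u=True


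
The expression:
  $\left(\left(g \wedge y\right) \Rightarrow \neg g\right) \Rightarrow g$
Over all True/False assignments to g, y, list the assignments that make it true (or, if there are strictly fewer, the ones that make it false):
is true only for:
  g=True, y=False;
  g=True, y=True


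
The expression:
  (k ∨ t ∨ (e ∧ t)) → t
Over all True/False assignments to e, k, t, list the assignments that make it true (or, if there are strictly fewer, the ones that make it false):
is false only for:
  e=False, k=True, t=False;
  e=True, k=True, t=False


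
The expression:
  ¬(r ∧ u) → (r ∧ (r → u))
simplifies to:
r ∧ u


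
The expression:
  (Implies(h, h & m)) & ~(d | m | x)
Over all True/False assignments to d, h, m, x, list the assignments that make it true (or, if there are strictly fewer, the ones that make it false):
is true only for:
  d=False, h=False, m=False, x=False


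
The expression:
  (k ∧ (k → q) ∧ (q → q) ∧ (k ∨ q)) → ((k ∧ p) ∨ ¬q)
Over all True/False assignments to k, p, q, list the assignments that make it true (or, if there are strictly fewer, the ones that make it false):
is false only for:
  k=True, p=False, q=True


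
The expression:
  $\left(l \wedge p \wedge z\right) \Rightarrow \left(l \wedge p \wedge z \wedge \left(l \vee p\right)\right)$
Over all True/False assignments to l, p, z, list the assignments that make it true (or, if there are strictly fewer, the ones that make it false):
is always true.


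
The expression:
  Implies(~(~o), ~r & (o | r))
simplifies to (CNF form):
~o | ~r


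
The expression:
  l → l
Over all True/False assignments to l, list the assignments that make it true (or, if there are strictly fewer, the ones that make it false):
is always true.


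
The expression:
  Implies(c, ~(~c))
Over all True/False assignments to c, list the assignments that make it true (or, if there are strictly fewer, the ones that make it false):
is always true.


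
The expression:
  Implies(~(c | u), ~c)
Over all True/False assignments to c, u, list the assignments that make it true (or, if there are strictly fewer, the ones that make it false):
is always true.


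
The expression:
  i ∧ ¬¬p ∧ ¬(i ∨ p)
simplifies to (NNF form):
False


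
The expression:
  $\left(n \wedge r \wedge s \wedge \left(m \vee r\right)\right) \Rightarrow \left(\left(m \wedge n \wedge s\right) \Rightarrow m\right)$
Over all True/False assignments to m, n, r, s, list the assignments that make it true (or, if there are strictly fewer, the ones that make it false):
is always true.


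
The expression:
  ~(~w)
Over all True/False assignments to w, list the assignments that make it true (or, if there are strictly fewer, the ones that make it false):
is true only for:
  w=True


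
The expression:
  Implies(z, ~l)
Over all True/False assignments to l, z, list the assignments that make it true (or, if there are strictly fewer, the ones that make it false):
is false only for:
  l=True, z=True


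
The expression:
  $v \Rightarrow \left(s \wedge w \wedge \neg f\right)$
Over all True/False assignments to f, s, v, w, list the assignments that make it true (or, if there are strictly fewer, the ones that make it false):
is false only for:
  f=False, s=False, v=True, w=False;
  f=False, s=False, v=True, w=True;
  f=False, s=True, v=True, w=False;
  f=True, s=False, v=True, w=False;
  f=True, s=False, v=True, w=True;
  f=True, s=True, v=True, w=False;
  f=True, s=True, v=True, w=True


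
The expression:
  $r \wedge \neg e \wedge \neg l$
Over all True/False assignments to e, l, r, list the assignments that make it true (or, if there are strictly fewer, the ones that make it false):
is true only for:
  e=False, l=False, r=True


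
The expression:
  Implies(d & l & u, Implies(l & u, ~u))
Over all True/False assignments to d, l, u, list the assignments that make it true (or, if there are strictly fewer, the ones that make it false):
is false only for:
  d=True, l=True, u=True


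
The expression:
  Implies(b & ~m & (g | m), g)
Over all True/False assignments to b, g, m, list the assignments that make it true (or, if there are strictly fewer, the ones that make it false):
is always true.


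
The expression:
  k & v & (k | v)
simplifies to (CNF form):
k & v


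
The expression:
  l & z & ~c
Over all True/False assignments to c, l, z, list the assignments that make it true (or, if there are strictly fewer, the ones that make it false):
is true only for:
  c=False, l=True, z=True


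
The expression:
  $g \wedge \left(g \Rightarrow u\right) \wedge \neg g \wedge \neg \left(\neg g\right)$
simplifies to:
$\text{False}$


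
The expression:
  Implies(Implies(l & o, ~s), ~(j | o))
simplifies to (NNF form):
(l & o & s) | (~j & ~o)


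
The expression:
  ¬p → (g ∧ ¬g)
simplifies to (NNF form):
p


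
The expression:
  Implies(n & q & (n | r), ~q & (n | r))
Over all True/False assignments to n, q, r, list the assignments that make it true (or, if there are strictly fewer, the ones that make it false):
is false only for:
  n=True, q=True, r=False;
  n=True, q=True, r=True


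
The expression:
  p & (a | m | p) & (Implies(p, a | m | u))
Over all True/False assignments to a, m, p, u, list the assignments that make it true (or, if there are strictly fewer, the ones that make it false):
is true only for:
  a=False, m=False, p=True, u=True;
  a=False, m=True, p=True, u=False;
  a=False, m=True, p=True, u=True;
  a=True, m=False, p=True, u=False;
  a=True, m=False, p=True, u=True;
  a=True, m=True, p=True, u=False;
  a=True, m=True, p=True, u=True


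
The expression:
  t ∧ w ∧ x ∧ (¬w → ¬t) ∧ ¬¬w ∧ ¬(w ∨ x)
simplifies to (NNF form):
False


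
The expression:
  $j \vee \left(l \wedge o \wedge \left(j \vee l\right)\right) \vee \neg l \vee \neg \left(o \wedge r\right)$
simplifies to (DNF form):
$\text{True}$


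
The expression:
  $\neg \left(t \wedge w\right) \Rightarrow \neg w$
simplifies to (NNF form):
$t \vee \neg w$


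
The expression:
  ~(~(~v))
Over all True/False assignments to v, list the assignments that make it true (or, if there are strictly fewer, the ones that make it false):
is true only for:
  v=False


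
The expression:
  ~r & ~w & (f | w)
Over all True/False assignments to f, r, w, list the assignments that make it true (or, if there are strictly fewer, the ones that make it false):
is true only for:
  f=True, r=False, w=False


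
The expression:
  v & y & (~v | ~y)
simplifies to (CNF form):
False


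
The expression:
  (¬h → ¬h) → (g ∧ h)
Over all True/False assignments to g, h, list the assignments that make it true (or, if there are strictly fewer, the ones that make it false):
is true only for:
  g=True, h=True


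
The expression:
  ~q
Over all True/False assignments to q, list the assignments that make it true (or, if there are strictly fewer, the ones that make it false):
is true only for:
  q=False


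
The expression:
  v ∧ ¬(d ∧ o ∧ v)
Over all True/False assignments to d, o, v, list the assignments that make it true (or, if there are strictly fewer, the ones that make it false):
is true only for:
  d=False, o=False, v=True;
  d=False, o=True, v=True;
  d=True, o=False, v=True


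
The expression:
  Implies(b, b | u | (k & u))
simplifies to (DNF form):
True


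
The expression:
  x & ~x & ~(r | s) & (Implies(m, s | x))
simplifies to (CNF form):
False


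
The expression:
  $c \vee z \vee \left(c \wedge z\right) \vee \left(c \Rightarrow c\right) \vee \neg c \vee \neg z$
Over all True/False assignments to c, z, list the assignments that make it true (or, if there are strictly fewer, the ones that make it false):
is always true.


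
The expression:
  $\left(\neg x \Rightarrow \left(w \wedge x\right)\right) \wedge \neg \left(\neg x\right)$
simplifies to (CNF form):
$x$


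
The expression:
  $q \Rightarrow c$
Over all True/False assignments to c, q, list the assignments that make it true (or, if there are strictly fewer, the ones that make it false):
is false only for:
  c=False, q=True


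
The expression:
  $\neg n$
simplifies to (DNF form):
$\neg n$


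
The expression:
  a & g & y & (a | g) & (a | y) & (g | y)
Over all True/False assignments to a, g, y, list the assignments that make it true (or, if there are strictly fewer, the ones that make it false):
is true only for:
  a=True, g=True, y=True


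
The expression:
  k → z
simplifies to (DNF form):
z ∨ ¬k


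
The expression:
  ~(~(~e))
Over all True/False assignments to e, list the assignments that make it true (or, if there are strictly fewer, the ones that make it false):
is true only for:
  e=False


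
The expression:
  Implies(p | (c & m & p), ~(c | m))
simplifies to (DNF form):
~p | (~c & ~m)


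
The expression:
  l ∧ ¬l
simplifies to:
False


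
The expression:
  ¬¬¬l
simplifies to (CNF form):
¬l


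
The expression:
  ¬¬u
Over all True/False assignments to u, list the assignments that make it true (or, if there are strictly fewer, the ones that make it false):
is true only for:
  u=True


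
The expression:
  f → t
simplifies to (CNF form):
t ∨ ¬f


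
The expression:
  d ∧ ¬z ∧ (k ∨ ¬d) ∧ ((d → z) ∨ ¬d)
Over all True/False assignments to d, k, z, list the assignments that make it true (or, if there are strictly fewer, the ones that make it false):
is never true.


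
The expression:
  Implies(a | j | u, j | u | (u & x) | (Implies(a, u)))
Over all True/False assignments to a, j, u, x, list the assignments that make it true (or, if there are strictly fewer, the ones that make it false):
is false only for:
  a=True, j=False, u=False, x=False;
  a=True, j=False, u=False, x=True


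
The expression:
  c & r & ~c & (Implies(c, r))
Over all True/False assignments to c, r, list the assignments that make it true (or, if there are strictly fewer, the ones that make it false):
is never true.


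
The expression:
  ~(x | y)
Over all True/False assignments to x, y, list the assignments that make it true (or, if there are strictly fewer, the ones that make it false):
is true only for:
  x=False, y=False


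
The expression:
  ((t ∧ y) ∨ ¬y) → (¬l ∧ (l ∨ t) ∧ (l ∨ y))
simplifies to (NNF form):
y ∧ (¬l ∨ ¬t)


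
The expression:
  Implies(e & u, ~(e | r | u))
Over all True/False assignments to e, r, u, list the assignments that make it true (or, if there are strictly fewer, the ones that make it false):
is false only for:
  e=True, r=False, u=True;
  e=True, r=True, u=True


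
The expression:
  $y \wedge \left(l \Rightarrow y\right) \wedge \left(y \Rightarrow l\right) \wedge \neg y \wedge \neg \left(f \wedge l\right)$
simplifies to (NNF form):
$\text{False}$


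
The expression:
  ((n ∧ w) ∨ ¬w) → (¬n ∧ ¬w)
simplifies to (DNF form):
¬n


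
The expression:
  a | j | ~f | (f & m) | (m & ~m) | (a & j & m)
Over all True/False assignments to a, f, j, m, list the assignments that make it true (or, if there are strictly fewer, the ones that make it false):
is false only for:
  a=False, f=True, j=False, m=False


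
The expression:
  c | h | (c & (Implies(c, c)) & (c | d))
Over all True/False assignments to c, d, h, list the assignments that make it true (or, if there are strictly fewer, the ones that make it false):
is false only for:
  c=False, d=False, h=False;
  c=False, d=True, h=False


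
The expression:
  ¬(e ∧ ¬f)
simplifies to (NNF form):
f ∨ ¬e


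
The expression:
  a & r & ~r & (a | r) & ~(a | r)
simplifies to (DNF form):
False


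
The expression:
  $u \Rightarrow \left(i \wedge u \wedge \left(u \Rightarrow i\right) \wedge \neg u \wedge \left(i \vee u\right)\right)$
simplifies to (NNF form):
$\neg u$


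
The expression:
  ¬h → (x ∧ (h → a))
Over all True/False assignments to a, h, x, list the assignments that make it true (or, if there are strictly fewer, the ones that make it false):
is false only for:
  a=False, h=False, x=False;
  a=True, h=False, x=False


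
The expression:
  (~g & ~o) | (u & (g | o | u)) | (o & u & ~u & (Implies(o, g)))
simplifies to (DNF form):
u | (~g & ~o)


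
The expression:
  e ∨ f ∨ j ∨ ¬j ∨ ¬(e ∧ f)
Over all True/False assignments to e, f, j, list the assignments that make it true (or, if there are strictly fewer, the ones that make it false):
is always true.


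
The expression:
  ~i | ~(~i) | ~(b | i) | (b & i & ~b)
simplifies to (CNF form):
True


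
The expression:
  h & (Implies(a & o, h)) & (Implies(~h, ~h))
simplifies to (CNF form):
h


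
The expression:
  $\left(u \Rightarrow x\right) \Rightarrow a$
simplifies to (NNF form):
$a \vee \left(u \wedge \neg x\right)$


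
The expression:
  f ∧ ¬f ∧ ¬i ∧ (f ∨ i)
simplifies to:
False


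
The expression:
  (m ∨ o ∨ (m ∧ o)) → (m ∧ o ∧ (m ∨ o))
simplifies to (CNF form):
(m ∨ ¬o) ∧ (o ∨ ¬m)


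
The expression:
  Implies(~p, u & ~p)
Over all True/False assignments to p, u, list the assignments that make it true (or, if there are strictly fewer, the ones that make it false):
is false only for:
  p=False, u=False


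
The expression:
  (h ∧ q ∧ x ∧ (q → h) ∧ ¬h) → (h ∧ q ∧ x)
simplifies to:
True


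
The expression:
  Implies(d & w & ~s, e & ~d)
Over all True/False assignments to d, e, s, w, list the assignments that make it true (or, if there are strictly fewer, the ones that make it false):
is false only for:
  d=True, e=False, s=False, w=True;
  d=True, e=True, s=False, w=True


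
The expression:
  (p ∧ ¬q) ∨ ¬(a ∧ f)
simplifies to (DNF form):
(p ∧ ¬q) ∨ ¬a ∨ ¬f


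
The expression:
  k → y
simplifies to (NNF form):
y ∨ ¬k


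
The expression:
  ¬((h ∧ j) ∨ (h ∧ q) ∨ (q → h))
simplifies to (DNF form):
q ∧ ¬h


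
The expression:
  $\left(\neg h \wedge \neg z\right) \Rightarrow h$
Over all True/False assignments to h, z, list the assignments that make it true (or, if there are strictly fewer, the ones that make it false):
is false only for:
  h=False, z=False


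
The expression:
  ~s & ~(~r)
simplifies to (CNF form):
r & ~s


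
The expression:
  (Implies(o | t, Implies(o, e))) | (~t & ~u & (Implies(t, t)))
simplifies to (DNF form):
e | ~o | (~t & ~u)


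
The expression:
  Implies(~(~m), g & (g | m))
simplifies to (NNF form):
g | ~m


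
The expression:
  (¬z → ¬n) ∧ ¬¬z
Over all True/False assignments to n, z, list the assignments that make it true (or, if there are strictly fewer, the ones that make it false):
is true only for:
  n=False, z=True;
  n=True, z=True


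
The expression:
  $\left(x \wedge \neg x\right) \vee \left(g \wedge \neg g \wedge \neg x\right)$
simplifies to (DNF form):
$\text{False}$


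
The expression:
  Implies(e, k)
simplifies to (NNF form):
k | ~e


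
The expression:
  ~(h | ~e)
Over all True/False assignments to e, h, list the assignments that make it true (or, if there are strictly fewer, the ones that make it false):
is true only for:
  e=True, h=False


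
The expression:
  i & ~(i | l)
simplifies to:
False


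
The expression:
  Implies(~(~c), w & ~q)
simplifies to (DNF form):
~c | (w & ~q)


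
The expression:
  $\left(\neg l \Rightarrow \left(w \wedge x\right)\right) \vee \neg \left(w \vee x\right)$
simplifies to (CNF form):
$\left(l \vee w \vee \neg x\right) \wedge \left(l \vee x \vee \neg w\right)$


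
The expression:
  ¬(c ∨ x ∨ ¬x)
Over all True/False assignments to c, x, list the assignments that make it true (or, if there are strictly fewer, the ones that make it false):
is never true.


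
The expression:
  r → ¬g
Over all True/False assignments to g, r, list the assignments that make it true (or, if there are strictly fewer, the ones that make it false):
is false only for:
  g=True, r=True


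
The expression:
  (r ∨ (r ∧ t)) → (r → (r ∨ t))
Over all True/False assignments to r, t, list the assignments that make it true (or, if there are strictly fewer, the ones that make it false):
is always true.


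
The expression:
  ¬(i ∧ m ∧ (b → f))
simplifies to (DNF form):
(b ∧ ¬f) ∨ ¬i ∨ ¬m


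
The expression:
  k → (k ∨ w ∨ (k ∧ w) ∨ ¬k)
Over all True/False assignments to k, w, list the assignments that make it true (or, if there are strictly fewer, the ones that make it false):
is always true.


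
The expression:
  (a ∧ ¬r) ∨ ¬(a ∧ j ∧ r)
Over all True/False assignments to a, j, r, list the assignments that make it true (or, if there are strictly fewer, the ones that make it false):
is false only for:
  a=True, j=True, r=True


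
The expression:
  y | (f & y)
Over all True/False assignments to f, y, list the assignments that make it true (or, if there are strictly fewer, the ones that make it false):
is true only for:
  f=False, y=True;
  f=True, y=True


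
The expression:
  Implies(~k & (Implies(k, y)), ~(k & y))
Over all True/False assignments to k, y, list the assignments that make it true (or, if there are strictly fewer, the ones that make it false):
is always true.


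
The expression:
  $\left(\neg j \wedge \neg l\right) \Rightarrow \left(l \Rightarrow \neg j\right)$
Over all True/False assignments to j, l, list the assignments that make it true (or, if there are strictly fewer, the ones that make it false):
is always true.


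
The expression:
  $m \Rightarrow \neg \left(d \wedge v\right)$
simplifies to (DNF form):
$\neg d \vee \neg m \vee \neg v$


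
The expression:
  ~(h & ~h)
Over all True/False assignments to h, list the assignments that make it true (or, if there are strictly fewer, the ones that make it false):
is always true.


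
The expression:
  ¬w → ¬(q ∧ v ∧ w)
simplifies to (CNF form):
True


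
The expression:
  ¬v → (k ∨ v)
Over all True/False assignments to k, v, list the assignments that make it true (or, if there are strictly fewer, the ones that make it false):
is false only for:
  k=False, v=False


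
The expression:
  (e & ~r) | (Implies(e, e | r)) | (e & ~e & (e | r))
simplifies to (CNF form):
True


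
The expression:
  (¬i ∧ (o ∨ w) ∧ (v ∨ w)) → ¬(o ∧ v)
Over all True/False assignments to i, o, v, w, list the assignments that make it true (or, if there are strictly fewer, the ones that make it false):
is false only for:
  i=False, o=True, v=True, w=False;
  i=False, o=True, v=True, w=True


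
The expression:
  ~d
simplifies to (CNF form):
~d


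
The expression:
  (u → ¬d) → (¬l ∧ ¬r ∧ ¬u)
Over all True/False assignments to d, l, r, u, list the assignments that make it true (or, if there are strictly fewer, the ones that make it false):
is true only for:
  d=False, l=False, r=False, u=False;
  d=True, l=False, r=False, u=False;
  d=True, l=False, r=False, u=True;
  d=True, l=False, r=True, u=True;
  d=True, l=True, r=False, u=True;
  d=True, l=True, r=True, u=True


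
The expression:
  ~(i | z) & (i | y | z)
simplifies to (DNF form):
y & ~i & ~z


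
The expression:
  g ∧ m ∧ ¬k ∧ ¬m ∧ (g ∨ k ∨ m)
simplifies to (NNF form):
False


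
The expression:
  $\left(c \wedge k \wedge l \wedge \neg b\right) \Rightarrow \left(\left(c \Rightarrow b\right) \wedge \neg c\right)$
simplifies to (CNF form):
$b \vee \neg c \vee \neg k \vee \neg l$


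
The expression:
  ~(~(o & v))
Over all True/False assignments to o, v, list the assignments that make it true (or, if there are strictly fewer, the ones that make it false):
is true only for:
  o=True, v=True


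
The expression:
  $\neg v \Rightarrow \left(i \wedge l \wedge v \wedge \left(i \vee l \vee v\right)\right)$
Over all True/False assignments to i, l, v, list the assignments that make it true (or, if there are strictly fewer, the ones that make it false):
is true only for:
  i=False, l=False, v=True;
  i=False, l=True, v=True;
  i=True, l=False, v=True;
  i=True, l=True, v=True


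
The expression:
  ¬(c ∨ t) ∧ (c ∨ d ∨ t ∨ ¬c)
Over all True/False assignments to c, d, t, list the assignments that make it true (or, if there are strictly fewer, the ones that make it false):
is true only for:
  c=False, d=False, t=False;
  c=False, d=True, t=False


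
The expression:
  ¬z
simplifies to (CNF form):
¬z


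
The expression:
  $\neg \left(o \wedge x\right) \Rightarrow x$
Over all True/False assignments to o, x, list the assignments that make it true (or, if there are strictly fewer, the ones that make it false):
is true only for:
  o=False, x=True;
  o=True, x=True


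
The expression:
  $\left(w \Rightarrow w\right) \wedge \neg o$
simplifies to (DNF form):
$\neg o$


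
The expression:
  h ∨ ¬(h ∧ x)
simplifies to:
True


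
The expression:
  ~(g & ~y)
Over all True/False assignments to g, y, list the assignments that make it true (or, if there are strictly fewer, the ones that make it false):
is false only for:
  g=True, y=False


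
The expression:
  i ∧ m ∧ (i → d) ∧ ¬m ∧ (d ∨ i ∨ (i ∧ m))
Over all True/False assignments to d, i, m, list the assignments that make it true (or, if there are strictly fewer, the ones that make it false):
is never true.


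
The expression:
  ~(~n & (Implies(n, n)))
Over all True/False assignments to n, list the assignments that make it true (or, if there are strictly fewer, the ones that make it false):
is true only for:
  n=True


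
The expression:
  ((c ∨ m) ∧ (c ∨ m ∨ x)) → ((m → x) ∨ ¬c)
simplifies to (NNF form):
x ∨ ¬c ∨ ¬m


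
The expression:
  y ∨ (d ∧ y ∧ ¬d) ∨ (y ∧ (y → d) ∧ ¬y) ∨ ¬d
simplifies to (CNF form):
y ∨ ¬d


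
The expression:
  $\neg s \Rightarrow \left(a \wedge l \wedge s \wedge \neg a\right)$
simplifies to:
$s$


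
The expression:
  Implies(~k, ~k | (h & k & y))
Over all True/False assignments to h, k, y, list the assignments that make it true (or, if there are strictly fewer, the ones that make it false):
is always true.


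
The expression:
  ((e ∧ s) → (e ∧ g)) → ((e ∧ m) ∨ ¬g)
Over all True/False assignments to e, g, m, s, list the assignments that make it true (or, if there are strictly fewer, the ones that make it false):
is false only for:
  e=False, g=True, m=False, s=False;
  e=False, g=True, m=False, s=True;
  e=False, g=True, m=True, s=False;
  e=False, g=True, m=True, s=True;
  e=True, g=True, m=False, s=False;
  e=True, g=True, m=False, s=True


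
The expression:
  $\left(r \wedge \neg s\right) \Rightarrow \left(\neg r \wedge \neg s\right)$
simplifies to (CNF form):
$s \vee \neg r$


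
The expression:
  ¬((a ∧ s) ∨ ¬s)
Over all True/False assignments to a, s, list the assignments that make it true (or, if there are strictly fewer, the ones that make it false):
is true only for:
  a=False, s=True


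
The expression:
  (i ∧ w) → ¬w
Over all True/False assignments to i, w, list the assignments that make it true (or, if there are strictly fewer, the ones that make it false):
is false only for:
  i=True, w=True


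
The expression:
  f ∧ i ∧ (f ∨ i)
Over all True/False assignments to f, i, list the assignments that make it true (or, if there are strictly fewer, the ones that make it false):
is true only for:
  f=True, i=True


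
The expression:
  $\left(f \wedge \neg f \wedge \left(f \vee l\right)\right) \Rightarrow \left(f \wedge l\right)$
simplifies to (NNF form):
$\text{True}$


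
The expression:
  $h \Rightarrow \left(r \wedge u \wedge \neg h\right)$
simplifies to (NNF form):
$\neg h$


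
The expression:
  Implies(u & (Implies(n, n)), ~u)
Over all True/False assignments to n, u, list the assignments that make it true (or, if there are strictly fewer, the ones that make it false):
is true only for:
  n=False, u=False;
  n=True, u=False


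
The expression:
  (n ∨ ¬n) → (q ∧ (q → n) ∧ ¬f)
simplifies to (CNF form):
n ∧ q ∧ ¬f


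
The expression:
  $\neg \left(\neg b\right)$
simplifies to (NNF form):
$b$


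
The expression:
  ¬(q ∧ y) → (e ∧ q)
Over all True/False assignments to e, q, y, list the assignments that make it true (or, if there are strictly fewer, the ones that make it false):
is true only for:
  e=False, q=True, y=True;
  e=True, q=True, y=False;
  e=True, q=True, y=True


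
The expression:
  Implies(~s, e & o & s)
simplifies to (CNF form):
s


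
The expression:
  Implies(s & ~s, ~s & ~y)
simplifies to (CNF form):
True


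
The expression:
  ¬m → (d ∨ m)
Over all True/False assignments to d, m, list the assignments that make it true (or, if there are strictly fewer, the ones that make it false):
is false only for:
  d=False, m=False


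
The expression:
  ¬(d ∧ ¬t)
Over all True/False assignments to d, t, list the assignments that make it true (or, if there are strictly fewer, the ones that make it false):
is false only for:
  d=True, t=False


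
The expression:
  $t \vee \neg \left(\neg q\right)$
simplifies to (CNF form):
$q \vee t$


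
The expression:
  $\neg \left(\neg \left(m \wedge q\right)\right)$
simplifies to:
$m \wedge q$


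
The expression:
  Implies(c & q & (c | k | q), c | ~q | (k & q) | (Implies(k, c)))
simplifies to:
True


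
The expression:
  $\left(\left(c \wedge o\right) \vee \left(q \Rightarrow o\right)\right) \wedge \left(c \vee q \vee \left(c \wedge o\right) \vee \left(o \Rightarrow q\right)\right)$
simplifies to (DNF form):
$\left(c \wedge \neg q\right) \vee \left(o \wedge q\right) \vee \left(\neg o \wedge \neg q\right)$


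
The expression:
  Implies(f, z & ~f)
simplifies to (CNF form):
~f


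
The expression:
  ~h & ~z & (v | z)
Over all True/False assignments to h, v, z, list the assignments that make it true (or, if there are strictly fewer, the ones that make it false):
is true only for:
  h=False, v=True, z=False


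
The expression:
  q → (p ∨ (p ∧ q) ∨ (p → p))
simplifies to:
True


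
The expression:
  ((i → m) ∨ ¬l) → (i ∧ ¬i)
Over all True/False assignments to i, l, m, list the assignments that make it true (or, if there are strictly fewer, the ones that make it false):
is true only for:
  i=True, l=True, m=False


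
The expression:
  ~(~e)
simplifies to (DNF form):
e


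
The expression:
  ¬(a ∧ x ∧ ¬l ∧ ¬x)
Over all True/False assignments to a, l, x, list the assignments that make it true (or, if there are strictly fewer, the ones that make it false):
is always true.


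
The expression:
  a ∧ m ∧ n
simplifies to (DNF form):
a ∧ m ∧ n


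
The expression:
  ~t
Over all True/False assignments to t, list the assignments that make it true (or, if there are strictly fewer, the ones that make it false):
is true only for:
  t=False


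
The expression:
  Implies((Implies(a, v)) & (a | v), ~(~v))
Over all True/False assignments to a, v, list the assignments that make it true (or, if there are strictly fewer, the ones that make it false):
is always true.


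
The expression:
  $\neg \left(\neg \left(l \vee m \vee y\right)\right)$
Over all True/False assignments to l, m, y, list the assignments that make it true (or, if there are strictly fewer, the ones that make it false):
is false only for:
  l=False, m=False, y=False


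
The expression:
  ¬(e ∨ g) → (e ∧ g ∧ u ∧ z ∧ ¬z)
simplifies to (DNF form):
e ∨ g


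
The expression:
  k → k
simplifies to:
True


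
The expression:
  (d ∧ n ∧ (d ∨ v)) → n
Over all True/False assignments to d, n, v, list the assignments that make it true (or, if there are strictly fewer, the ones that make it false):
is always true.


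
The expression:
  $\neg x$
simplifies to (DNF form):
$\neg x$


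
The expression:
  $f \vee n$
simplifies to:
$f \vee n$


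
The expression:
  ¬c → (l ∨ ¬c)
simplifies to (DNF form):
True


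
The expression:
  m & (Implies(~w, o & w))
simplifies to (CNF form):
m & w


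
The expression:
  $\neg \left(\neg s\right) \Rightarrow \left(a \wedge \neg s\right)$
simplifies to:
$\neg s$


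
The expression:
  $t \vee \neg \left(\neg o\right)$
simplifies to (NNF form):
$o \vee t$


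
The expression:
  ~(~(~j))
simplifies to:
~j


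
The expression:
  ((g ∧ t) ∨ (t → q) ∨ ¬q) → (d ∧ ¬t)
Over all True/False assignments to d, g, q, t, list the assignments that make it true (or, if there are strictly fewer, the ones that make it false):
is true only for:
  d=True, g=False, q=False, t=False;
  d=True, g=False, q=True, t=False;
  d=True, g=True, q=False, t=False;
  d=True, g=True, q=True, t=False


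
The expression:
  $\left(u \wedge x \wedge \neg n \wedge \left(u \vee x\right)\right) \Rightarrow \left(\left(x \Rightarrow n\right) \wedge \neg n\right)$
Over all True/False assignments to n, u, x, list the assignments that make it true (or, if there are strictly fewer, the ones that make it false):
is false only for:
  n=False, u=True, x=True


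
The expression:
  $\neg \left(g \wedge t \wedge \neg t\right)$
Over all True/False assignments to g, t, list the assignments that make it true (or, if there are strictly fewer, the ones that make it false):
is always true.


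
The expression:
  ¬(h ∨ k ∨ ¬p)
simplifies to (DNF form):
p ∧ ¬h ∧ ¬k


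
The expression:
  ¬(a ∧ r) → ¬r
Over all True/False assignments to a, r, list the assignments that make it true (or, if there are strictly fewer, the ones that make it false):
is false only for:
  a=False, r=True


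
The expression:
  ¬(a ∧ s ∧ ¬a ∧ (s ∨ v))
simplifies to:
True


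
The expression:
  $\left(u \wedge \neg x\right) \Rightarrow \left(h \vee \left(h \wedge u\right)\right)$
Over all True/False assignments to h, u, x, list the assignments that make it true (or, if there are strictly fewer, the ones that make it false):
is false only for:
  h=False, u=True, x=False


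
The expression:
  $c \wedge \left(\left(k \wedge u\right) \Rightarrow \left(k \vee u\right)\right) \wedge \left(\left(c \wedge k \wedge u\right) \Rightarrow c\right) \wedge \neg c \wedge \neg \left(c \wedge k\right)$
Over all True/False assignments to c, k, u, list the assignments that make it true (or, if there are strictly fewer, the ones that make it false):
is never true.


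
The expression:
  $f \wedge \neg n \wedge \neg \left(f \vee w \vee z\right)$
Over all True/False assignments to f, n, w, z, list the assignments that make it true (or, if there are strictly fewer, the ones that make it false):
is never true.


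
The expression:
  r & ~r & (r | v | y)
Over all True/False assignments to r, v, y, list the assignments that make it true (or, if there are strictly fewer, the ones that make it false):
is never true.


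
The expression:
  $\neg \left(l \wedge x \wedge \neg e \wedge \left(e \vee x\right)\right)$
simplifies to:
$e \vee \neg l \vee \neg x$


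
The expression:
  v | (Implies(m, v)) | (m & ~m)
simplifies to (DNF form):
v | ~m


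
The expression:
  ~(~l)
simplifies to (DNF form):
l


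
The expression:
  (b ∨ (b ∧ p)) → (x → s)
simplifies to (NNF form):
s ∨ ¬b ∨ ¬x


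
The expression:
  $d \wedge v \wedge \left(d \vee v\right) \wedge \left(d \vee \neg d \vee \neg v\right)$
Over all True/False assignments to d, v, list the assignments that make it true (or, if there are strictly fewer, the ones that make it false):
is true only for:
  d=True, v=True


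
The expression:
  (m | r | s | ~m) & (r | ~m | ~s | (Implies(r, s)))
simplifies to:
True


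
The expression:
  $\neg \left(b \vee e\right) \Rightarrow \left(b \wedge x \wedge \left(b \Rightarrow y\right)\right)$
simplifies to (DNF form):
$b \vee e$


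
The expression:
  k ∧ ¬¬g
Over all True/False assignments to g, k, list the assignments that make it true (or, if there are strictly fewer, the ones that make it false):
is true only for:
  g=True, k=True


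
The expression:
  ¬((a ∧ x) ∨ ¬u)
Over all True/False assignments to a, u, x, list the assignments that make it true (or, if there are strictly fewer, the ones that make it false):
is true only for:
  a=False, u=True, x=False;
  a=False, u=True, x=True;
  a=True, u=True, x=False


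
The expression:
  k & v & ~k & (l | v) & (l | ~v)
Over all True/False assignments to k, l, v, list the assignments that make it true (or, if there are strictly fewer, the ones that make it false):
is never true.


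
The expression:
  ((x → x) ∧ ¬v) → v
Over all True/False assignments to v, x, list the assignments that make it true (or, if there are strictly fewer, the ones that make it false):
is true only for:
  v=True, x=False;
  v=True, x=True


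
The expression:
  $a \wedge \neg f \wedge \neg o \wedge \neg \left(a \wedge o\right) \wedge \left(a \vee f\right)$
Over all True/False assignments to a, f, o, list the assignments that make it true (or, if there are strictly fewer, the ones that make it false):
is true only for:
  a=True, f=False, o=False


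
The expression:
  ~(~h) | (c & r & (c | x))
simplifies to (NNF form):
h | (c & r)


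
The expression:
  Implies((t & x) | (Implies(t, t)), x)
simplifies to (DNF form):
x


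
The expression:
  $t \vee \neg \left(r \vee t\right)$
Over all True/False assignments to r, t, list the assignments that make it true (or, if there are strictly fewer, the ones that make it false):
is false only for:
  r=True, t=False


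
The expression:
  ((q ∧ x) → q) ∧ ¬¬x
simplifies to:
x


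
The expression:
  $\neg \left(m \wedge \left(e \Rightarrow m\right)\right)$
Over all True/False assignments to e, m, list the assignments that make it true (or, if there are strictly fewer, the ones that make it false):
is true only for:
  e=False, m=False;
  e=True, m=False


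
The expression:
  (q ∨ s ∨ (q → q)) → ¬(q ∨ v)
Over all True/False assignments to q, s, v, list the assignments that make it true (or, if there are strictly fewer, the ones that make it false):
is true only for:
  q=False, s=False, v=False;
  q=False, s=True, v=False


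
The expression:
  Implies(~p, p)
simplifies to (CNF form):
p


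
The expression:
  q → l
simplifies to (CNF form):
l ∨ ¬q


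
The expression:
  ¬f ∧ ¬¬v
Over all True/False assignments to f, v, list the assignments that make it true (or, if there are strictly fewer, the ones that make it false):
is true only for:
  f=False, v=True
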